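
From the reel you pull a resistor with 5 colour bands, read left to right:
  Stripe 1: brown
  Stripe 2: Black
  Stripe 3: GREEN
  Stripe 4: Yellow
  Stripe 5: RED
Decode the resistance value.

1050000 Ω

Brown → 1 (first significant figure)
Black → 0 (second significant figure)
Green → 5 (third significant figure)
Yellow → ×10^4 multiplier
105 × 10000 = 1050000 Ω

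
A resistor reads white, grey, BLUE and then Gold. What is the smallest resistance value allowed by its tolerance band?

White → 9 (first significant figure)
Grey → 8 (second significant figure)
Blue → ×10^6 multiplier
Gold → ±5% tolerance
98 × 1000000 = 98000000 Ω
Smallest = 98000000 × (1 − 5/100) = 93100000 Ω.

93100000 Ω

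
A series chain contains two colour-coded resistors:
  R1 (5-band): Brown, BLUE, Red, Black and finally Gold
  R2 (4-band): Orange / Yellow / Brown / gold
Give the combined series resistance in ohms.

502 Ω

R1: brown, blue, red → 162; black ×1 → 162 Ω.
R2: orange, yellow → 34; brown ×10 → 340 Ω.
Series: 162 + 340 = 502 Ω.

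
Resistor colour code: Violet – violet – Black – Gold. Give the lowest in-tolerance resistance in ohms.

Violet → 7 (first significant figure)
Violet → 7 (second significant figure)
Black → ×1 multiplier
Gold → ±5% tolerance
77 × 1 = 77 Ω
Lowest = 77 × (1 − 5/100) = 73.15 Ω.

73.15 Ω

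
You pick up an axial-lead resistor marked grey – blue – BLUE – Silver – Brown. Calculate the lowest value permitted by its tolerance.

Grey → 8 (first significant figure)
Blue → 6 (second significant figure)
Blue → 6 (third significant figure)
Silver → ×0.01 multiplier
Brown → ±1% tolerance
866 × 0.01 = 8.66 Ω
Lowest = 8.66 × (1 − 1/100) = 8.5734 Ω.

8.5734 Ω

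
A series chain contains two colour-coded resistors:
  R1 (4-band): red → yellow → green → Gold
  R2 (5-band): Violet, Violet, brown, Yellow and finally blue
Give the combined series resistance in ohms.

R1: red, yellow → 24; green ×10^5 → 2400000 Ω.
R2: violet, violet, brown → 771; yellow ×10^4 → 7710000 Ω.
Series: 2400000 + 7710000 = 10110000 Ω.

10110000 Ω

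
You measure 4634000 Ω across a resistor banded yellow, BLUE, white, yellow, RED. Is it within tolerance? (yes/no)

Yellow → 4 (first significant figure)
Blue → 6 (second significant figure)
White → 9 (third significant figure)
Yellow → ×10^4 multiplier
Red → ±2% tolerance
469 × 10000 = 4690000 Ω
Allowed range: 4596200 Ω to 4783800 Ω.
4634000 Ω lies inside that range.

yes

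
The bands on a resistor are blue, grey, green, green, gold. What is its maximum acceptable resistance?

Blue → 6 (first significant figure)
Grey → 8 (second significant figure)
Green → 5 (third significant figure)
Green → ×10^5 multiplier
Gold → ±5% tolerance
685 × 100000 = 68500000 Ω
Maximum = 68500000 × (1 + 5/100) = 71925000 Ω.

71925000 Ω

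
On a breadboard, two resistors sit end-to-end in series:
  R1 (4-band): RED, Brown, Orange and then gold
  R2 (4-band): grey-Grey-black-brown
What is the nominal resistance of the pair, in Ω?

21088 Ω

R1: red, brown → 21; orange ×10^3 → 21000 Ω.
R2: grey, grey → 88; black ×1 → 88 Ω.
Series: 21000 + 88 = 21088 Ω.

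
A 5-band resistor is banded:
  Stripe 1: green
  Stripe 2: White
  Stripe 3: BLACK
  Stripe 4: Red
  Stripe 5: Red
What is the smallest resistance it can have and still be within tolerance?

57820 Ω

Green → 5 (first significant figure)
White → 9 (second significant figure)
Black → 0 (third significant figure)
Red → ×10^2 multiplier
Red → ±2% tolerance
590 × 100 = 59000 Ω
Smallest = 59000 × (1 − 2/100) = 57820 Ω.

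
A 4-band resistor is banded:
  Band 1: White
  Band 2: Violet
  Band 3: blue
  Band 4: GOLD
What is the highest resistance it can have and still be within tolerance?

White → 9 (first significant figure)
Violet → 7 (second significant figure)
Blue → ×10^6 multiplier
Gold → ±5% tolerance
97 × 1000000 = 97000000 Ω
Highest = 97000000 × (1 + 5/100) = 101850000 Ω.

101850000 Ω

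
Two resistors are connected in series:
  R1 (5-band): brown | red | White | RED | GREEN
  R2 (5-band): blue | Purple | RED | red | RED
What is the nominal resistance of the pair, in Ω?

R1: brown, red, white → 129; red ×10^2 → 12900 Ω.
R2: blue, violet, red → 672; red ×10^2 → 67200 Ω.
Series: 12900 + 67200 = 80100 Ω.

80100 Ω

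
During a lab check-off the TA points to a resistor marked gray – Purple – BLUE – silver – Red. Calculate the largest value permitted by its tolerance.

8.9352 Ω

Grey → 8 (first significant figure)
Violet → 7 (second significant figure)
Blue → 6 (third significant figure)
Silver → ×0.01 multiplier
Red → ±2% tolerance
876 × 0.01 = 8.76 Ω
Largest = 8.76 × (1 + 2/100) = 8.9352 Ω.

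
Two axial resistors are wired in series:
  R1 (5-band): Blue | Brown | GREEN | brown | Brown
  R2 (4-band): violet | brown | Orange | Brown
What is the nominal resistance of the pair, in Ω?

77150 Ω

R1: blue, brown, green → 615; brown ×10 → 6150 Ω.
R2: violet, brown → 71; orange ×10^3 → 71000 Ω.
Series: 6150 + 71000 = 77150 Ω.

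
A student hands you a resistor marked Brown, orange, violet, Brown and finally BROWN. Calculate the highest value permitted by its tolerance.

Brown → 1 (first significant figure)
Orange → 3 (second significant figure)
Violet → 7 (third significant figure)
Brown → ×10 multiplier
Brown → ±1% tolerance
137 × 10 = 1370 Ω
Highest = 1370 × (1 + 1/100) = 1383.7 Ω.

1383.7 Ω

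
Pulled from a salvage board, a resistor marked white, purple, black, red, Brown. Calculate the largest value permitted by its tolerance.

97970 Ω

White → 9 (first significant figure)
Violet → 7 (second significant figure)
Black → 0 (third significant figure)
Red → ×10^2 multiplier
Brown → ±1% tolerance
970 × 100 = 97000 Ω
Largest = 97000 × (1 + 1/100) = 97970 Ω.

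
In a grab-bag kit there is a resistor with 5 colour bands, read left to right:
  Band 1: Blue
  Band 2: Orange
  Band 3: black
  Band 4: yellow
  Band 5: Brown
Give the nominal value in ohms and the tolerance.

Blue → 6 (first significant figure)
Orange → 3 (second significant figure)
Black → 0 (third significant figure)
Yellow → ×10^4 multiplier
Brown → ±1% tolerance
630 × 10000 = 6300000 Ω

6300000 Ω ±1%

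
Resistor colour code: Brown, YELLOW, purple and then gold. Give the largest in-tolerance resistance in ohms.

147000000 Ω

Brown → 1 (first significant figure)
Yellow → 4 (second significant figure)
Violet → ×10^7 multiplier
Gold → ±5% tolerance
14 × 10000000 = 140000000 Ω
Largest = 140000000 × (1 + 5/100) = 147000000 Ω.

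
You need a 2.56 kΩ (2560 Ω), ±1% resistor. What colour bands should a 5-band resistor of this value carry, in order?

2560 Ω = 256 × 10^1.
2 → red
5 → green
6 → blue
Multiplier 10^1 → brown.
±1% tolerance → brown.

red, green, blue, brown, brown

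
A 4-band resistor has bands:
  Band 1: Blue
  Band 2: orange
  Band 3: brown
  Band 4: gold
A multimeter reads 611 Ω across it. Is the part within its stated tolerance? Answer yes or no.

Blue → 6 (first significant figure)
Orange → 3 (second significant figure)
Brown → ×10 multiplier
Gold → ±5% tolerance
63 × 10 = 630 Ω
Allowed range: 598.5 Ω to 661.5 Ω.
611 Ω lies inside that range.

yes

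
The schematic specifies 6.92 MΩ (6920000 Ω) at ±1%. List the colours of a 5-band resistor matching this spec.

blue, white, red, yellow, brown

6920000 Ω = 692 × 10^4.
6 → blue
9 → white
2 → red
Multiplier 10^4 → yellow.
±1% tolerance → brown.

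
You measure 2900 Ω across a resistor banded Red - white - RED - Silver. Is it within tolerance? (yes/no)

Red → 2 (first significant figure)
White → 9 (second significant figure)
Red → ×10^2 multiplier
Silver → ±10% tolerance
29 × 100 = 2900 Ω
Allowed range: 2610 Ω to 3190 Ω.
2900 Ω lies inside that range.

yes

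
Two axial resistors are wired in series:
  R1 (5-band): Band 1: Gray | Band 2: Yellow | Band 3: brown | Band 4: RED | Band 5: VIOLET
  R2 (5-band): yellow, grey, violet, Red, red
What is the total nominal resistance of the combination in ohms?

132800 Ω

R1: grey, yellow, brown → 841; red ×10^2 → 84100 Ω.
R2: yellow, grey, violet → 487; red ×10^2 → 48700 Ω.
Series: 84100 + 48700 = 132800 Ω.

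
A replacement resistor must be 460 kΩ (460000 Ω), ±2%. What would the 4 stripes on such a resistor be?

460000 Ω = 46 × 10^4.
4 → yellow
6 → blue
Multiplier 10^4 → yellow.
±2% tolerance → red.

yellow, blue, yellow, red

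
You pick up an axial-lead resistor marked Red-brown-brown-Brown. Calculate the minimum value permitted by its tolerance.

Red → 2 (first significant figure)
Brown → 1 (second significant figure)
Brown → ×10 multiplier
Brown → ±1% tolerance
21 × 10 = 210 Ω
Minimum = 210 × (1 − 1/100) = 207.9 Ω.

207.9 Ω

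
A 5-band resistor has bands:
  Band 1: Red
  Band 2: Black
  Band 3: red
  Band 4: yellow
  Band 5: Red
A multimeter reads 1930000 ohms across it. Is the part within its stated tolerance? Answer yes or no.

no

Red → 2 (first significant figure)
Black → 0 (second significant figure)
Red → 2 (third significant figure)
Yellow → ×10^4 multiplier
Red → ±2% tolerance
202 × 10000 = 2020000 Ω
Allowed range: 1979600 Ω to 2060400 Ω.
1930000 ohms lies outside that range.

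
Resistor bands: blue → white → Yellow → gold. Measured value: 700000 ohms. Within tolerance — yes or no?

Blue → 6 (first significant figure)
White → 9 (second significant figure)
Yellow → ×10^4 multiplier
Gold → ±5% tolerance
69 × 10000 = 690000 Ω
Allowed range: 655500 Ω to 724500 Ω.
700000 ohms lies inside that range.

yes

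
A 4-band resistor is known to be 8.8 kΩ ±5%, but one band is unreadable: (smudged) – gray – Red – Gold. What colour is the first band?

8800 Ω = 88 × 10^2.
The first band gives digit 8 of the significand, and 8 is grey.

grey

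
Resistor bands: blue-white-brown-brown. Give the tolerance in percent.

The last band, brown, is the tolerance band.
Brown corresponds to ±1%.

±1%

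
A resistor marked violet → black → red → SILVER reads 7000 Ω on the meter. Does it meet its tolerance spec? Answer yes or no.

yes

Violet → 7 (first significant figure)
Black → 0 (second significant figure)
Red → ×10^2 multiplier
Silver → ±10% tolerance
70 × 100 = 7000 Ω
Allowed range: 6300 Ω to 7700 Ω.
7000 Ω lies inside that range.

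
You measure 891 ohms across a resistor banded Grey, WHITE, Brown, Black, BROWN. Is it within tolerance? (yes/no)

Grey → 8 (first significant figure)
White → 9 (second significant figure)
Brown → 1 (third significant figure)
Black → ×1 multiplier
Brown → ±1% tolerance
891 × 1 = 891 Ω
Allowed range: 882.09 Ω to 899.91 Ω.
891 ohms lies inside that range.

yes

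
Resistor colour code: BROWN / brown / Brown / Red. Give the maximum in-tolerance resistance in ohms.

Brown → 1 (first significant figure)
Brown → 1 (second significant figure)
Brown → ×10 multiplier
Red → ±2% tolerance
11 × 10 = 110 Ω
Maximum = 110 × (1 + 2/100) = 112.2 Ω.

112.2 Ω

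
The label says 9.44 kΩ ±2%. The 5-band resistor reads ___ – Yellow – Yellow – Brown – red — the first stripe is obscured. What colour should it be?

white

9440 Ω = 944 × 10^1.
The first band gives digit 9 of the significand, and 9 is white.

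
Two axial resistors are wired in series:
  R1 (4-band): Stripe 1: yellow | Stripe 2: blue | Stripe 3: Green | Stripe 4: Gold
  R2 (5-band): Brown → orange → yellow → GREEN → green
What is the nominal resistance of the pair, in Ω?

18000000 Ω

R1: yellow, blue → 46; green ×10^5 → 4600000 Ω.
R2: brown, orange, yellow → 134; green ×10^5 → 13400000 Ω.
Series: 4600000 + 13400000 = 18000000 Ω.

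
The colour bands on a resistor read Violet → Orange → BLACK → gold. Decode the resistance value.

73 Ω

Violet → 7 (first significant figure)
Orange → 3 (second significant figure)
Black → ×1 multiplier
73 × 1 = 73 Ω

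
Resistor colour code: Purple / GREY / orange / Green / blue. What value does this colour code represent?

78300000 Ω

Violet → 7 (first significant figure)
Grey → 8 (second significant figure)
Orange → 3 (third significant figure)
Green → ×10^5 multiplier
783 × 100000 = 78300000 Ω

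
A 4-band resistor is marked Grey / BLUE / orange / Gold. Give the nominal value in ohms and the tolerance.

Grey → 8 (first significant figure)
Blue → 6 (second significant figure)
Orange → ×10^3 multiplier
Gold → ±5% tolerance
86 × 1000 = 86000 Ω

86000 Ω ±5%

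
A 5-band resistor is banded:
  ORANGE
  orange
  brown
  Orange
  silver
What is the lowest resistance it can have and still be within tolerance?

297900 Ω

Orange → 3 (first significant figure)
Orange → 3 (second significant figure)
Brown → 1 (third significant figure)
Orange → ×10^3 multiplier
Silver → ±10% tolerance
331 × 1000 = 331000 Ω
Lowest = 331000 × (1 − 10/100) = 297900 Ω.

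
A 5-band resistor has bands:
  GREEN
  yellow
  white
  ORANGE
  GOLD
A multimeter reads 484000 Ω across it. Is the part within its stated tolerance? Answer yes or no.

Green → 5 (first significant figure)
Yellow → 4 (second significant figure)
White → 9 (third significant figure)
Orange → ×10^3 multiplier
Gold → ±5% tolerance
549 × 1000 = 549000 Ω
Allowed range: 521550 Ω to 576450 Ω.
484000 Ω lies outside that range.

no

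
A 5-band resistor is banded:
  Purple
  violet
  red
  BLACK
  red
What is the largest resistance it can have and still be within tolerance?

Violet → 7 (first significant figure)
Violet → 7 (second significant figure)
Red → 2 (third significant figure)
Black → ×1 multiplier
Red → ±2% tolerance
772 × 1 = 772 Ω
Largest = 772 × (1 + 2/100) = 787.44 Ω.

787.44 Ω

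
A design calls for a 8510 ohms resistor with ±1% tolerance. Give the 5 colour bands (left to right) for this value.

grey, green, brown, brown, brown

8510 Ω = 851 × 10^1.
8 → grey
5 → green
1 → brown
Multiplier 10^1 → brown.
±1% tolerance → brown.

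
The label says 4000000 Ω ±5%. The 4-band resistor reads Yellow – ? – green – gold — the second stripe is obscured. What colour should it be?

black

4000000 Ω = 40 × 10^5.
The second band gives digit 0 of the significand, and 0 is black.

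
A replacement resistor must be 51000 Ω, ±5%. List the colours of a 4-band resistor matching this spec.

green, brown, orange, gold

51000 Ω = 51 × 10^3.
5 → green
1 → brown
Multiplier 10^3 → orange.
±5% tolerance → gold.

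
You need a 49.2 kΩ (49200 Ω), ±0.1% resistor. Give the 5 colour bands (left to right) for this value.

yellow, white, red, red, violet

49200 Ω = 492 × 10^2.
4 → yellow
9 → white
2 → red
Multiplier 10^2 → red.
±0.1% tolerance → violet.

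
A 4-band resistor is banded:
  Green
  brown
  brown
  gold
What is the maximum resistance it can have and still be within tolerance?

535.5 Ω

Green → 5 (first significant figure)
Brown → 1 (second significant figure)
Brown → ×10 multiplier
Gold → ±5% tolerance
51 × 10 = 510 Ω
Maximum = 510 × (1 + 5/100) = 535.5 Ω.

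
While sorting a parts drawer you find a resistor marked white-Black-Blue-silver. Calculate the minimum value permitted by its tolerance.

81000000 Ω

White → 9 (first significant figure)
Black → 0 (second significant figure)
Blue → ×10^6 multiplier
Silver → ±10% tolerance
90 × 1000000 = 90000000 Ω
Minimum = 90000000 × (1 − 10/100) = 81000000 Ω.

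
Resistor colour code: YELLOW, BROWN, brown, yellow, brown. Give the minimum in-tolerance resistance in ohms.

Yellow → 4 (first significant figure)
Brown → 1 (second significant figure)
Brown → 1 (third significant figure)
Yellow → ×10^4 multiplier
Brown → ±1% tolerance
411 × 10000 = 4110000 Ω
Minimum = 4110000 × (1 − 1/100) = 4068900 Ω.

4068900 Ω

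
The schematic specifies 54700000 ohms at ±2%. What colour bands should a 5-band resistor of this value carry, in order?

green, yellow, violet, green, red

54700000 Ω = 547 × 10^5.
5 → green
4 → yellow
7 → violet
Multiplier 10^5 → green.
±2% tolerance → red.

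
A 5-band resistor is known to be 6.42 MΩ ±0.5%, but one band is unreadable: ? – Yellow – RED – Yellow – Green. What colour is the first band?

6420000 Ω = 642 × 10^4.
The first band gives digit 6 of the significand, and 6 is blue.

blue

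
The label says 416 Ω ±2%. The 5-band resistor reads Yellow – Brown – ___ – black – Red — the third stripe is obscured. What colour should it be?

blue

416 Ω = 416 × 10^0.
The third band gives digit 6 of the significand, and 6 is blue.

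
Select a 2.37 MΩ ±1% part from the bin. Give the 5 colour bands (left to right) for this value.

red, orange, violet, yellow, brown

2370000 Ω = 237 × 10^4.
2 → red
3 → orange
7 → violet
Multiplier 10^4 → yellow.
±1% tolerance → brown.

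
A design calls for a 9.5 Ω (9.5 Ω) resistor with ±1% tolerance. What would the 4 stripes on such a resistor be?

9.5 Ω = 95 × 10^-1.
9 → white
5 → green
Multiplier 10^-1 → gold.
±1% tolerance → brown.

white, green, gold, brown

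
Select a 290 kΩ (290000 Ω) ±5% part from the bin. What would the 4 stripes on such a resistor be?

red, white, yellow, gold

290000 Ω = 29 × 10^4.
2 → red
9 → white
Multiplier 10^4 → yellow.
±5% tolerance → gold.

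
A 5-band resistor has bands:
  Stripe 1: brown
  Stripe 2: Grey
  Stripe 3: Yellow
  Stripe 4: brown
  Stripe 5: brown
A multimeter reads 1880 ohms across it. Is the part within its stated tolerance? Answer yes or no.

Brown → 1 (first significant figure)
Grey → 8 (second significant figure)
Yellow → 4 (third significant figure)
Brown → ×10 multiplier
Brown → ±1% tolerance
184 × 10 = 1840 Ω
Allowed range: 1821.6 Ω to 1858.4 Ω.
1880 ohms lies outside that range.

no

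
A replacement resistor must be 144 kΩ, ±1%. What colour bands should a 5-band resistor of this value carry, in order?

brown, yellow, yellow, orange, brown

144000 Ω = 144 × 10^3.
1 → brown
4 → yellow
4 → yellow
Multiplier 10^3 → orange.
±1% tolerance → brown.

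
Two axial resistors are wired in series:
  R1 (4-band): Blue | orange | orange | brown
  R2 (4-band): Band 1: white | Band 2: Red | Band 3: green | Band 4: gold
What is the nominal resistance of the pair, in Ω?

9263000 Ω

R1: blue, orange → 63; orange ×10^3 → 63000 Ω.
R2: white, red → 92; green ×10^5 → 9200000 Ω.
Series: 63000 + 9200000 = 9263000 Ω.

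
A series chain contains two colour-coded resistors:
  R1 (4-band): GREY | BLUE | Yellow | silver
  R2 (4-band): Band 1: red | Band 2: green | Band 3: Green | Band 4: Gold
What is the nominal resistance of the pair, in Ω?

R1: grey, blue → 86; yellow ×10^4 → 860000 Ω.
R2: red, green → 25; green ×10^5 → 2500000 Ω.
Series: 860000 + 2500000 = 3360000 Ω.

3360000 Ω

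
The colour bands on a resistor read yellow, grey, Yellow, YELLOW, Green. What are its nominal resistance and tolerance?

Yellow → 4 (first significant figure)
Grey → 8 (second significant figure)
Yellow → 4 (third significant figure)
Yellow → ×10^4 multiplier
Green → ±0.5% tolerance
484 × 10000 = 4840000 Ω

4840000 Ω ±0.5%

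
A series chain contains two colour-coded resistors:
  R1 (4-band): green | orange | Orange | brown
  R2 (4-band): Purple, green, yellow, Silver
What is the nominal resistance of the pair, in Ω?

R1: green, orange → 53; orange ×10^3 → 53000 Ω.
R2: violet, green → 75; yellow ×10^4 → 750000 Ω.
Series: 53000 + 750000 = 803000 Ω.

803000 Ω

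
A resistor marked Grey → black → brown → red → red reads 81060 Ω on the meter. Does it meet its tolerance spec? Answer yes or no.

yes

Grey → 8 (first significant figure)
Black → 0 (second significant figure)
Brown → 1 (third significant figure)
Red → ×10^2 multiplier
Red → ±2% tolerance
801 × 100 = 80100 Ω
Allowed range: 78498 Ω to 81702 Ω.
81060 Ω lies inside that range.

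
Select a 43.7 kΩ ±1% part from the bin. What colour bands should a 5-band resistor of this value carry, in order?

yellow, orange, violet, red, brown

43700 Ω = 437 × 10^2.
4 → yellow
3 → orange
7 → violet
Multiplier 10^2 → red.
±1% tolerance → brown.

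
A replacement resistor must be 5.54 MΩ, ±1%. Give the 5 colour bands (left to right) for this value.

5540000 Ω = 554 × 10^4.
5 → green
5 → green
4 → yellow
Multiplier 10^4 → yellow.
±1% tolerance → brown.

green, green, yellow, yellow, brown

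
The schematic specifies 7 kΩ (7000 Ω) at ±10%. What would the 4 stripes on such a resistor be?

violet, black, red, silver

7000 Ω = 70 × 10^2.
7 → violet
0 → black
Multiplier 10^2 → red.
±10% tolerance → silver.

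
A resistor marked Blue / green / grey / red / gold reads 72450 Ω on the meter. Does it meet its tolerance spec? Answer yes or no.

Blue → 6 (first significant figure)
Green → 5 (second significant figure)
Grey → 8 (third significant figure)
Red → ×10^2 multiplier
Gold → ±5% tolerance
658 × 100 = 65800 Ω
Allowed range: 62510 Ω to 69090 Ω.
72450 Ω lies outside that range.

no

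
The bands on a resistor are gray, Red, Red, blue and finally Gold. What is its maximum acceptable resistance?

Grey → 8 (first significant figure)
Red → 2 (second significant figure)
Red → 2 (third significant figure)
Blue → ×10^6 multiplier
Gold → ±5% tolerance
822 × 1000000 = 822000000 Ω
Maximum = 822000000 × (1 + 5/100) = 863100000 Ω.

863100000 Ω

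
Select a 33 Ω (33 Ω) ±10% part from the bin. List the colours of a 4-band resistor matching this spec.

orange, orange, black, silver

33 Ω = 33 × 10^0.
3 → orange
3 → orange
Multiplier 10^0 → black.
±10% tolerance → silver.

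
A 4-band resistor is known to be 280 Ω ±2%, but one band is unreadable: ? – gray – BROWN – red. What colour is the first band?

red

280 Ω = 28 × 10^1.
The first band gives digit 2 of the significand, and 2 is red.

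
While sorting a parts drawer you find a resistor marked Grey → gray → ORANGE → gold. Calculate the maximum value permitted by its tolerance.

Grey → 8 (first significant figure)
Grey → 8 (second significant figure)
Orange → ×10^3 multiplier
Gold → ±5% tolerance
88 × 1000 = 88000 Ω
Maximum = 88000 × (1 + 5/100) = 92400 Ω.

92400 Ω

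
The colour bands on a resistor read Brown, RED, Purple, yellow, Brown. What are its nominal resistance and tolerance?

1270000 Ω ±1%

Brown → 1 (first significant figure)
Red → 2 (second significant figure)
Violet → 7 (third significant figure)
Yellow → ×10^4 multiplier
Brown → ±1% tolerance
127 × 10000 = 1270000 Ω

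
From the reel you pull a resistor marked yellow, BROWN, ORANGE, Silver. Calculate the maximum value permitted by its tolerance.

45100 Ω

Yellow → 4 (first significant figure)
Brown → 1 (second significant figure)
Orange → ×10^3 multiplier
Silver → ±10% tolerance
41 × 1000 = 41000 Ω
Maximum = 41000 × (1 + 10/100) = 45100 Ω.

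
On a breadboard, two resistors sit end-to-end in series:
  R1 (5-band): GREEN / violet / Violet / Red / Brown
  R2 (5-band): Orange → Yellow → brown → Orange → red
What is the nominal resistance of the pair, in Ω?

398700 Ω

R1: green, violet, violet → 577; red ×10^2 → 57700 Ω.
R2: orange, yellow, brown → 341; orange ×10^3 → 341000 Ω.
Series: 57700 + 341000 = 398700 Ω.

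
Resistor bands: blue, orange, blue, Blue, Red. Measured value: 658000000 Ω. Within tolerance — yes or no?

no

Blue → 6 (first significant figure)
Orange → 3 (second significant figure)
Blue → 6 (third significant figure)
Blue → ×10^6 multiplier
Red → ±2% tolerance
636 × 1000000 = 636000000 Ω
Allowed range: 623280000 Ω to 648720000 Ω.
658000000 Ω lies outside that range.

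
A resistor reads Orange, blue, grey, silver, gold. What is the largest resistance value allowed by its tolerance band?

Orange → 3 (first significant figure)
Blue → 6 (second significant figure)
Grey → 8 (third significant figure)
Silver → ×0.01 multiplier
Gold → ±5% tolerance
368 × 0.01 = 3.68 Ω
Largest = 3.68 × (1 + 5/100) = 3.864 Ω.

3.864 Ω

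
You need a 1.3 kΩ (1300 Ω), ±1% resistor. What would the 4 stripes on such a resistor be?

brown, orange, red, brown

1300 Ω = 13 × 10^2.
1 → brown
3 → orange
Multiplier 10^2 → red.
±1% tolerance → brown.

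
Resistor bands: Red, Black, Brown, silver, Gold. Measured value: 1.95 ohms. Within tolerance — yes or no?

yes

Red → 2 (first significant figure)
Black → 0 (second significant figure)
Brown → 1 (third significant figure)
Silver → ×0.01 multiplier
Gold → ±5% tolerance
201 × 0.01 = 2.01 Ω
Allowed range: 1.9095 Ω to 2.1105 Ω.
1.95 ohms lies inside that range.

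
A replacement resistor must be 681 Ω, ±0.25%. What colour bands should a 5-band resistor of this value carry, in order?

blue, grey, brown, black, blue

681 Ω = 681 × 10^0.
6 → blue
8 → grey
1 → brown
Multiplier 10^0 → black.
±0.25% tolerance → blue.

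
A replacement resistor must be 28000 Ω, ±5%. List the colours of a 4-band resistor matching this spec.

red, grey, orange, gold

28000 Ω = 28 × 10^3.
2 → red
8 → grey
Multiplier 10^3 → orange.
±5% tolerance → gold.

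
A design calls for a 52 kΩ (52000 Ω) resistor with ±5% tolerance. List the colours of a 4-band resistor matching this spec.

52000 Ω = 52 × 10^3.
5 → green
2 → red
Multiplier 10^3 → orange.
±5% tolerance → gold.

green, red, orange, gold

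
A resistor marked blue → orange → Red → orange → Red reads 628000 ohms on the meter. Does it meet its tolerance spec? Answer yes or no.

yes

Blue → 6 (first significant figure)
Orange → 3 (second significant figure)
Red → 2 (third significant figure)
Orange → ×10^3 multiplier
Red → ±2% tolerance
632 × 1000 = 632000 Ω
Allowed range: 619360 Ω to 644640 Ω.
628000 ohms lies inside that range.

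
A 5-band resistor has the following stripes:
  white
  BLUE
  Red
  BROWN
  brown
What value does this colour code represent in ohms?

9620 Ω

White → 9 (first significant figure)
Blue → 6 (second significant figure)
Red → 2 (third significant figure)
Brown → ×10 multiplier
962 × 10 = 9620 Ω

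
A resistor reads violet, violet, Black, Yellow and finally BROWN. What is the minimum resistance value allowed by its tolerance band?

Violet → 7 (first significant figure)
Violet → 7 (second significant figure)
Black → 0 (third significant figure)
Yellow → ×10^4 multiplier
Brown → ±1% tolerance
770 × 10000 = 7700000 Ω
Minimum = 7700000 × (1 − 1/100) = 7623000 Ω.

7623000 Ω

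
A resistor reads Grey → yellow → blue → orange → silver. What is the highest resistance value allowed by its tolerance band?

Grey → 8 (first significant figure)
Yellow → 4 (second significant figure)
Blue → 6 (third significant figure)
Orange → ×10^3 multiplier
Silver → ±10% tolerance
846 × 1000 = 846000 Ω
Highest = 846000 × (1 + 10/100) = 930600 Ω.

930600 Ω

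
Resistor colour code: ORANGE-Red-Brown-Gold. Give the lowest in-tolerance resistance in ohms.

Orange → 3 (first significant figure)
Red → 2 (second significant figure)
Brown → ×10 multiplier
Gold → ±5% tolerance
32 × 10 = 320 Ω
Lowest = 320 × (1 − 5/100) = 304 Ω.

304 Ω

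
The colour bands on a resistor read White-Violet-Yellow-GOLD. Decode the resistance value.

970000 Ω

White → 9 (first significant figure)
Violet → 7 (second significant figure)
Yellow → ×10^4 multiplier
97 × 10000 = 970000 Ω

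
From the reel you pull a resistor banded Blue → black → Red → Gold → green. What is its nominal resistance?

60.2 Ω

Blue → 6 (first significant figure)
Black → 0 (second significant figure)
Red → 2 (third significant figure)
Gold → ×0.1 multiplier
602 × 0.1 = 60.2 Ω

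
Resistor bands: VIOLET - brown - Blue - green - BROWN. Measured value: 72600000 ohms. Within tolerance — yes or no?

Violet → 7 (first significant figure)
Brown → 1 (second significant figure)
Blue → 6 (third significant figure)
Green → ×10^5 multiplier
Brown → ±1% tolerance
716 × 100000 = 71600000 Ω
Allowed range: 70884000 Ω to 72316000 Ω.
72600000 ohms lies outside that range.

no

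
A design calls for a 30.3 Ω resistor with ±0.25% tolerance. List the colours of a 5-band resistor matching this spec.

30.3 Ω = 303 × 10^-1.
3 → orange
0 → black
3 → orange
Multiplier 10^-1 → gold.
±0.25% tolerance → blue.

orange, black, orange, gold, blue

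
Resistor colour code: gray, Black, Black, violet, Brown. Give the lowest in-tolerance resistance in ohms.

Grey → 8 (first significant figure)
Black → 0 (second significant figure)
Black → 0 (third significant figure)
Violet → ×10^7 multiplier
Brown → ±1% tolerance
800 × 10000000 = 8000000000 Ω
Lowest = 8000000000 × (1 − 1/100) = 7920000000 Ω.

7920000000 Ω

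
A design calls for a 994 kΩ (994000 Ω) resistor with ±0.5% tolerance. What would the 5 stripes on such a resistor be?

white, white, yellow, orange, green

994000 Ω = 994 × 10^3.
9 → white
9 → white
4 → yellow
Multiplier 10^3 → orange.
±0.5% tolerance → green.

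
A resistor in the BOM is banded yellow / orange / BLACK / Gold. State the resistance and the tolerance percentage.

43 Ω ±5%

Yellow → 4 (first significant figure)
Orange → 3 (second significant figure)
Black → ×1 multiplier
Gold → ±5% tolerance
43 × 1 = 43 Ω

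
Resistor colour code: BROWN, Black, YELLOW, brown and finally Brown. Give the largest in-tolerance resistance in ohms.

1050.4 Ω

Brown → 1 (first significant figure)
Black → 0 (second significant figure)
Yellow → 4 (third significant figure)
Brown → ×10 multiplier
Brown → ±1% tolerance
104 × 10 = 1040 Ω
Largest = 1040 × (1 + 1/100) = 1050.4 Ω.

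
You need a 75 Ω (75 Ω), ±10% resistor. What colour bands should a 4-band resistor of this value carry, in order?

violet, green, black, silver

75 Ω = 75 × 10^0.
7 → violet
5 → green
Multiplier 10^0 → black.
±10% tolerance → silver.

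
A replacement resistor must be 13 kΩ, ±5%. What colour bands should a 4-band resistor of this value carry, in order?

brown, orange, orange, gold

13000 Ω = 13 × 10^3.
1 → brown
3 → orange
Multiplier 10^3 → orange.
±5% tolerance → gold.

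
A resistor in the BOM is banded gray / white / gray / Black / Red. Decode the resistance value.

Grey → 8 (first significant figure)
White → 9 (second significant figure)
Grey → 8 (third significant figure)
Black → ×1 multiplier
898 × 1 = 898 Ω

898 Ω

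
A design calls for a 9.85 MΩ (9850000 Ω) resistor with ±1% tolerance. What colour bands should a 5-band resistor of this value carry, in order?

9850000 Ω = 985 × 10^4.
9 → white
8 → grey
5 → green
Multiplier 10^4 → yellow.
±1% tolerance → brown.

white, grey, green, yellow, brown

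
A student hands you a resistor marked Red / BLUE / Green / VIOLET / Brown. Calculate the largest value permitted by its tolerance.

Red → 2 (first significant figure)
Blue → 6 (second significant figure)
Green → 5 (third significant figure)
Violet → ×10^7 multiplier
Brown → ±1% tolerance
265 × 10000000 = 2650000000 Ω
Largest = 2650000000 × (1 + 1/100) = 2676500000 Ω.

2676500000 Ω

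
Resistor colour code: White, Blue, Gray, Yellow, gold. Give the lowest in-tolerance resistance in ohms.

9196000 Ω

White → 9 (first significant figure)
Blue → 6 (second significant figure)
Grey → 8 (third significant figure)
Yellow → ×10^4 multiplier
Gold → ±5% tolerance
968 × 10000 = 9680000 Ω
Lowest = 9680000 × (1 − 5/100) = 9196000 Ω.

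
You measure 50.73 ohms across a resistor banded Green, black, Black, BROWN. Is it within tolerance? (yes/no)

Green → 5 (first significant figure)
Black → 0 (second significant figure)
Black → ×1 multiplier
Brown → ±1% tolerance
50 × 1 = 50 Ω
Allowed range: 49.5 Ω to 50.5 Ω.
50.73 ohms lies outside that range.

no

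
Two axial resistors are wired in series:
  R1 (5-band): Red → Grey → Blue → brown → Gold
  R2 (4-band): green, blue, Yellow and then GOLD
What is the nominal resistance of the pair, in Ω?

R1: red, grey, blue → 286; brown ×10 → 2860 Ω.
R2: green, blue → 56; yellow ×10^4 → 560000 Ω.
Series: 2860 + 560000 = 562860 Ω.

562860 Ω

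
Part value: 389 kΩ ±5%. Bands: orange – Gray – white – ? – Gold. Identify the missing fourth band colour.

389000 Ω = 389 × 10^3.
The fourth band is the multiplier, 10^3, which is orange.

orange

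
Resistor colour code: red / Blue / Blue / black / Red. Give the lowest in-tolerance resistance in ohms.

260.68 Ω

Red → 2 (first significant figure)
Blue → 6 (second significant figure)
Blue → 6 (third significant figure)
Black → ×1 multiplier
Red → ±2% tolerance
266 × 1 = 266 Ω
Lowest = 266 × (1 − 2/100) = 260.68 Ω.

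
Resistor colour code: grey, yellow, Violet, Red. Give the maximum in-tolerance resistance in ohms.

856800000 Ω

Grey → 8 (first significant figure)
Yellow → 4 (second significant figure)
Violet → ×10^7 multiplier
Red → ±2% tolerance
84 × 10000000 = 840000000 Ω
Maximum = 840000000 × (1 + 2/100) = 856800000 Ω.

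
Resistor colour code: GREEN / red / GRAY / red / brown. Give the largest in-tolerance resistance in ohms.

Green → 5 (first significant figure)
Red → 2 (second significant figure)
Grey → 8 (third significant figure)
Red → ×10^2 multiplier
Brown → ±1% tolerance
528 × 100 = 52800 Ω
Largest = 52800 × (1 + 1/100) = 53328 Ω.

53328 Ω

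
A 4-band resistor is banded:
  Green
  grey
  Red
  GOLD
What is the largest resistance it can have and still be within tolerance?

Green → 5 (first significant figure)
Grey → 8 (second significant figure)
Red → ×10^2 multiplier
Gold → ±5% tolerance
58 × 100 = 5800 Ω
Largest = 5800 × (1 + 5/100) = 6090 Ω.

6090 Ω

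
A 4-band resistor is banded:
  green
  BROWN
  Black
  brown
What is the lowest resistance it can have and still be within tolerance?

Green → 5 (first significant figure)
Brown → 1 (second significant figure)
Black → ×1 multiplier
Brown → ±1% tolerance
51 × 1 = 51 Ω
Lowest = 51 × (1 − 1/100) = 50.49 Ω.

50.49 Ω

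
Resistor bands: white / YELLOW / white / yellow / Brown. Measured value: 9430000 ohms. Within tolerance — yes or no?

yes

White → 9 (first significant figure)
Yellow → 4 (second significant figure)
White → 9 (third significant figure)
Yellow → ×10^4 multiplier
Brown → ±1% tolerance
949 × 10000 = 9490000 Ω
Allowed range: 9395100 Ω to 9584900 Ω.
9430000 ohms lies inside that range.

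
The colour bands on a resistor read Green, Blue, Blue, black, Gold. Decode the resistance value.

Green → 5 (first significant figure)
Blue → 6 (second significant figure)
Blue → 6 (third significant figure)
Black → ×1 multiplier
566 × 1 = 566 Ω

566 Ω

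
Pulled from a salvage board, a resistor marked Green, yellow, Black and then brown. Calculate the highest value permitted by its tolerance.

Green → 5 (first significant figure)
Yellow → 4 (second significant figure)
Black → ×1 multiplier
Brown → ±1% tolerance
54 × 1 = 54 Ω
Highest = 54 × (1 + 1/100) = 54.54 Ω.

54.54 Ω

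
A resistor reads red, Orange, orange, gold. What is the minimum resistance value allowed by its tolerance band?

21850 Ω

Red → 2 (first significant figure)
Orange → 3 (second significant figure)
Orange → ×10^3 multiplier
Gold → ±5% tolerance
23 × 1000 = 23000 Ω
Minimum = 23000 × (1 − 5/100) = 21850 Ω.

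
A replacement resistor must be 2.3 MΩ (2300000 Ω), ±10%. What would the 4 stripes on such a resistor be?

red, orange, green, silver

2300000 Ω = 23 × 10^5.
2 → red
3 → orange
Multiplier 10^5 → green.
±10% tolerance → silver.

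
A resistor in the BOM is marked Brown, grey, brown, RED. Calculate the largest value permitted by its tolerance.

183.6 Ω

Brown → 1 (first significant figure)
Grey → 8 (second significant figure)
Brown → ×10 multiplier
Red → ±2% tolerance
18 × 10 = 180 Ω
Largest = 180 × (1 + 2/100) = 183.6 Ω.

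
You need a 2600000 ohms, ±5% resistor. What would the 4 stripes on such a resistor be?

2600000 Ω = 26 × 10^5.
2 → red
6 → blue
Multiplier 10^5 → green.
±5% tolerance → gold.

red, blue, green, gold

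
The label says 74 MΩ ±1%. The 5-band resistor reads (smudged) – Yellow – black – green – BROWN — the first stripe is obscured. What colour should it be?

74000000 Ω = 740 × 10^5.
The first band gives digit 7 of the significand, and 7 is violet.

violet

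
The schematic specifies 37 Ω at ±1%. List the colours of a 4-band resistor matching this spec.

orange, violet, black, brown

37 Ω = 37 × 10^0.
3 → orange
7 → violet
Multiplier 10^0 → black.
±1% tolerance → brown.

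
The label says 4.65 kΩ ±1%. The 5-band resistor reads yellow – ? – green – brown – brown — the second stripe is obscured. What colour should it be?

blue

4650 Ω = 465 × 10^1.
The second band gives digit 6 of the significand, and 6 is blue.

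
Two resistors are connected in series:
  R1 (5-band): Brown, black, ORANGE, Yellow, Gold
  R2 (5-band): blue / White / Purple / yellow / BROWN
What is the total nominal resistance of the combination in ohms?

R1: brown, black, orange → 103; yellow ×10^4 → 1030000 Ω.
R2: blue, white, violet → 697; yellow ×10^4 → 6970000 Ω.
Series: 1030000 + 6970000 = 8000000 Ω.

8000000 Ω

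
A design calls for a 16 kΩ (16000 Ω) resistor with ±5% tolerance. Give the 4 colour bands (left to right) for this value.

16000 Ω = 16 × 10^3.
1 → brown
6 → blue
Multiplier 10^3 → orange.
±5% tolerance → gold.

brown, blue, orange, gold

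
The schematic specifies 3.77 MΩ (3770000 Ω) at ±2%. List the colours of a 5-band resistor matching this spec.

orange, violet, violet, yellow, red

3770000 Ω = 377 × 10^4.
3 → orange
7 → violet
7 → violet
Multiplier 10^4 → yellow.
±2% tolerance → red.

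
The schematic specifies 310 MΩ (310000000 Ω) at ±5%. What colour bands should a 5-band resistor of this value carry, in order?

310000000 Ω = 310 × 10^6.
3 → orange
1 → brown
0 → black
Multiplier 10^6 → blue.
±5% tolerance → gold.

orange, brown, black, blue, gold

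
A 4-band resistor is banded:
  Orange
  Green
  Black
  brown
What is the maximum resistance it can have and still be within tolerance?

35.35 Ω

Orange → 3 (first significant figure)
Green → 5 (second significant figure)
Black → ×1 multiplier
Brown → ±1% tolerance
35 × 1 = 35 Ω
Maximum = 35 × (1 + 1/100) = 35.35 Ω.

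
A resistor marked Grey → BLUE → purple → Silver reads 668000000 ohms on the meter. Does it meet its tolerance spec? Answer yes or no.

no

Grey → 8 (first significant figure)
Blue → 6 (second significant figure)
Violet → ×10^7 multiplier
Silver → ±10% tolerance
86 × 10000000 = 860000000 Ω
Allowed range: 774000000 Ω to 946000000 Ω.
668000000 ohms lies outside that range.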